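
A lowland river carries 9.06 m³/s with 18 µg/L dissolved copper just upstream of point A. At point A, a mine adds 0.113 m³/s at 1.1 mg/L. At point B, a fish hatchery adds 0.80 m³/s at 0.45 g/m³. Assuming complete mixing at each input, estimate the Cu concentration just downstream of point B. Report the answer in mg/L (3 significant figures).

0.0649 mg/L

18 µg/L = 0.018 mg/L.
After input A: C = (9.06·0.018 + 0.113·1.1) / 9.173 = 0.03133 mg/L.
After input B: C = (9.173·0.03133 + 0.8·0.45) / 9.973 = 0.06491 mg/L.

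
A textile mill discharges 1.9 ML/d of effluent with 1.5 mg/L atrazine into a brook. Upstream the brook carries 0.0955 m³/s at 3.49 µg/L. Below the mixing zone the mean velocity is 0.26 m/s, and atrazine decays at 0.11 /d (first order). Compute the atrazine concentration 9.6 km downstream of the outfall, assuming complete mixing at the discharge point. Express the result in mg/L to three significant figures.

0.271 mg/L

1.9 ML/d = 0.02199 m³/s.
3.49 µg/L = 0.00349 mg/L.
After complete mixing, C₀ = (0.02199·1.5 + 0.0955·0.00349) / 0.1175 = 0.2836 mg/L.
Travel time t = 9600 m / 0.26 m/s = 3.692e+04 s = 0.4274 d.
C = 0.2836·exp(−0.11·0.4274) = 0.2836·0.9541 = 0.2706 mg/L.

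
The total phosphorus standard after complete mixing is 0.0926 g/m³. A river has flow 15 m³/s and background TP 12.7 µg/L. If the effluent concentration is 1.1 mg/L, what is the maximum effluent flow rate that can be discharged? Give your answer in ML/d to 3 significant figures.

12.7 µg/L = 0.0127 mg/L.
Mass balance at complete mixing: C_std·(Q_w + Q_r) = Q_w·C_e + Q_r·C_b.
Rearranging, Q_w = Q_r·(C_std − C_b)/(C_e − C_std) = 15·(0.0926 − 0.0127) / (1.1 − 0.0926) = 1.19 m³/s.
= 102.8 ML/d.

103 ML/d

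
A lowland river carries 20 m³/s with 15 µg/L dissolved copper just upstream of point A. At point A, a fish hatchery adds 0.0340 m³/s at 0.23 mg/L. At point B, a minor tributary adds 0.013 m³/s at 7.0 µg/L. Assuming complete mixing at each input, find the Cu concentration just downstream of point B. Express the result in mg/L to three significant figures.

15 µg/L = 0.015 mg/L.
After input A: C = (20·0.015 + 0.034·0.23) / 20.03 = 0.01536 mg/L.
7.0 µg/L = 0.007 mg/L.
After input B: C = (20.03·0.01536 + 0.013·0.007) / 20.05 = 0.01536 mg/L.

0.0154 mg/L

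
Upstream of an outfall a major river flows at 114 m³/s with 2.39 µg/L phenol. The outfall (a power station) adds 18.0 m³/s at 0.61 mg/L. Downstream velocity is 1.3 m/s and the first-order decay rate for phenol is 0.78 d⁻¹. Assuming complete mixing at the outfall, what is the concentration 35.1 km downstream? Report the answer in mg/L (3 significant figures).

2.39 µg/L = 0.00239 mg/L.
After complete mixing, C₀ = (18·0.61 + 114·0.00239) / 132 = 0.08525 mg/L.
Travel time t = 3.51e+04 m / 1.3 m/s = 2.7e+04 s = 0.3125 d.
C = 0.08525·exp(−0.78·0.3125) = 0.08525·0.7837 = 0.06681 mg/L.

0.0668 mg/L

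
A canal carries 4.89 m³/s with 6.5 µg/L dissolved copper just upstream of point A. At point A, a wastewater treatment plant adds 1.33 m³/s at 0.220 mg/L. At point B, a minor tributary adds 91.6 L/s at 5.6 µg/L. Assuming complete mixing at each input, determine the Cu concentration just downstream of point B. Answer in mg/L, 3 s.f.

0.0515 mg/L

6.5 µg/L = 0.0065 mg/L.
After input A: C = (4.89·0.0065 + 1.33·0.22) / 6.22 = 0.05215 mg/L.
91.6 L/s = 0.0916 m³/s.
5.6 µg/L = 0.0056 mg/L.
After input B: C = (6.22·0.05215 + 0.0916·0.0056) / 6.312 = 0.05148 mg/L.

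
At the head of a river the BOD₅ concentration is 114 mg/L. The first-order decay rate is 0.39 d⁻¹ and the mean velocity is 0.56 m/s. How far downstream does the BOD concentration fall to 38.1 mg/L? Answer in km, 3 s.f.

136 km

From C = C₀·e^(−kt), t = ln(C₀/C)/k = ln(114/38.1)/0.39 = 1.096/0.39 = 2.81 d.
Distance = v·t = 0.56 m/s × 2.428e+05 s = 1.36e+05 m = 136 km.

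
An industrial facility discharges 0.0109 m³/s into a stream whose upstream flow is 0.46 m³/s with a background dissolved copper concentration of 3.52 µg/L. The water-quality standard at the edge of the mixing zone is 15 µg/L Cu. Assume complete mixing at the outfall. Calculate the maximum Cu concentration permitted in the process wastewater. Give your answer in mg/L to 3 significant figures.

0.499 mg/L

3.52 µg/L = 0.00352 mg/L.
15 µg/L = 0.015 mg/L.
Mass balance: 0.015·0.4709 = 0.0109·Cₑ + 0.46·0.00352.
Cₑ = (0.007064 − 0.001619) / 0.0109 = 0.4995 mg/L.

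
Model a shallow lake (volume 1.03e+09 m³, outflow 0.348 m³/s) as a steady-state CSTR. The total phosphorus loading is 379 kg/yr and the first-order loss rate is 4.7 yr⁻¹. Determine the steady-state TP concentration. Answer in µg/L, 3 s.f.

0.0781 µg/L

Outflow Q = 0.348 m³/s × 3.156e+07 s/yr = 1.098e+07 m³/yr.
Steady-state CSTR mass balance: W = Q·C + k·V·C, so C = W/(Q + kV).
Q + kV = 1.098e+07 + 4.7·1.03e+09 = 4.852e+09 m³/yr.
C = 379/4.852e+09 = 7.811e-08 kg/m³ = 7.811e-05 mg/L = 0.07811 µg/L.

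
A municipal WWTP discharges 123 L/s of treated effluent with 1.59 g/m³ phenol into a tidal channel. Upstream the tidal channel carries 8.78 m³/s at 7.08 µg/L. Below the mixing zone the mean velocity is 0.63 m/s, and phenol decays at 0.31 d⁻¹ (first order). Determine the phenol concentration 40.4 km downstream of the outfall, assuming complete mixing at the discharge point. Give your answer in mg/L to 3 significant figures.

123 L/s = 0.123 m³/s.
7.08 µg/L = 0.00708 mg/L.
After complete mixing, C₀ = (0.123·1.59 + 8.78·0.00708) / 8.903 = 0.02895 mg/L.
Travel time t = 4.04e+04 m / 0.63 m/s = 6.413e+04 s = 0.7422 d.
C = 0.02895·exp(−0.31·0.7422) = 0.02895·0.7945 = 0.023 mg/L.

0.0230 mg/L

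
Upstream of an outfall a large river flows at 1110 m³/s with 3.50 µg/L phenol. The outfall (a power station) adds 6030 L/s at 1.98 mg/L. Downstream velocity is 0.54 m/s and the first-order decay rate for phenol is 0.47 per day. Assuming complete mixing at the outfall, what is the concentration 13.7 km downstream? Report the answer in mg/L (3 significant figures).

0.0124 mg/L

6030 L/s = 6.03 m³/s.
3.50 µg/L = 0.0035 mg/L.
After complete mixing, C₀ = (6.03·1.98 + 1110·0.0035) / 1116 = 0.01418 mg/L.
Travel time t = 1.37e+04 m / 0.54 m/s = 2.537e+04 s = 0.2936 d.
C = 0.01418·exp(−0.47·0.2936) = 0.01418·0.8711 = 0.01235 mg/L.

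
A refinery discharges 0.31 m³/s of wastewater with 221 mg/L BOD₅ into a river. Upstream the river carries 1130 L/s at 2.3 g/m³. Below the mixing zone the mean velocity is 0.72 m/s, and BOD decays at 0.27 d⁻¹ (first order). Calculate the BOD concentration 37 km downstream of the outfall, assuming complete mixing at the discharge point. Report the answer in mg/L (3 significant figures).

1130 L/s = 1.13 m³/s.
After complete mixing, C₀ = (0.31·221 + 1.13·2.3) / 1.44 = 49.38 mg/L.
Travel time t = 3.7e+04 m / 0.72 m/s = 5.139e+04 s = 0.5948 d.
C = 49.38·exp(−0.27·0.5948) = 49.38·0.8516 = 42.06 mg/L.

42.1 mg/L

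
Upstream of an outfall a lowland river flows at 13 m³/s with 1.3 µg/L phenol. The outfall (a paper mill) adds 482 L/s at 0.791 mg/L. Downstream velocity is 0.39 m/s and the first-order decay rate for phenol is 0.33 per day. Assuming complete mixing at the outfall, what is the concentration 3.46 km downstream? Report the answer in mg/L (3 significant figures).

482 L/s = 0.482 m³/s.
1.3 µg/L = 0.0013 mg/L.
After complete mixing, C₀ = (0.482·0.791 + 13·0.0013) / 13.48 = 0.02953 mg/L.
Travel time t = 3460 m / 0.39 m/s = 8872 s = 0.1027 d.
C = 0.02953·exp(−0.33·0.1027) = 0.02953·0.9667 = 0.02855 mg/L.

0.0285 mg/L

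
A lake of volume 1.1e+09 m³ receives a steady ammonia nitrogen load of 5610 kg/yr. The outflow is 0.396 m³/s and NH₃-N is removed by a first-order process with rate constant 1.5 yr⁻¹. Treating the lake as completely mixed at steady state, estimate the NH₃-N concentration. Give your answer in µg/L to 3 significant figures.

Outflow Q = 0.396 m³/s × 3.156e+07 s/yr = 1.25e+07 m³/yr.
Steady-state CSTR mass balance: W = Q·C + k·V·C, so C = W/(Q + kV).
Q + kV = 1.25e+07 + 1.5·1.1e+09 = 1.662e+09 m³/yr.
C = 5610/1.662e+09 = 3.374e-06 kg/m³ = 0.003374 mg/L = 3.374 µg/L.

3.37 µg/L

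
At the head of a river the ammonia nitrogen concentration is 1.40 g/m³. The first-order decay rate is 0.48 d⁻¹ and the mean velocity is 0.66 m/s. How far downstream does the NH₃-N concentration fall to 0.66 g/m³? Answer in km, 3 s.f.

From C = C₀·e^(−kt), t = ln(C₀/C)/k = ln(1.40/0.66)/0.48 = 0.752/0.48 = 1.567 d.
Distance = v·t = 0.66 m/s × 1.354e+05 s = 8.934e+04 m = 89.34 km.

89.3 km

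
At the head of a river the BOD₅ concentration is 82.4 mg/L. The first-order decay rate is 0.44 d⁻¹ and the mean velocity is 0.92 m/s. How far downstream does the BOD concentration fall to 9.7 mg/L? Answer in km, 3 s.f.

From C = C₀·e^(−kt), t = ln(C₀/C)/k = ln(82.4/9.7)/0.44 = 2.139/0.44 = 4.862 d.
Distance = v·t = 0.92 m/s × 4.201e+05 s = 3.865e+05 m = 386.5 km.

387 km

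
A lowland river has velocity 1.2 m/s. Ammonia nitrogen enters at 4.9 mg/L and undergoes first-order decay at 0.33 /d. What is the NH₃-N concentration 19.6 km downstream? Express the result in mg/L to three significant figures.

Travel time t = 19.6 km / 1.2 m/s = 1.96e+04/1.2 = 1.633e+04 s = 0.189 d.
First-order decay: C = 4.9·exp(−0.33·0.189) = 4.9·0.9395 = 4.604 mg/L.

4.60 mg/L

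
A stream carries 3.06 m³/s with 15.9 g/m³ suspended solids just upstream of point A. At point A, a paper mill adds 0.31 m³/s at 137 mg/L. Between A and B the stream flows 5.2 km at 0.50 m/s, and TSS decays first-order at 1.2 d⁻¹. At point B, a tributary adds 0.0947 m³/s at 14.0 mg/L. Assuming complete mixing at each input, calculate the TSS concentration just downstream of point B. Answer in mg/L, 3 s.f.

23.1 mg/L

After input A: C = (3.06·15.9 + 0.31·137) / 3.37 = 27.04 mg/L.
Over the 5.2 km reach to input B (t = 1.04e+04 s = 0.1204 d), decay gives C = 27.04·exp(−1.2·0.1204) = 23.4 mg/L.
After input B: C = (3.37·23.4 + 0.0947·14) / 3.465 = 23.15 mg/L.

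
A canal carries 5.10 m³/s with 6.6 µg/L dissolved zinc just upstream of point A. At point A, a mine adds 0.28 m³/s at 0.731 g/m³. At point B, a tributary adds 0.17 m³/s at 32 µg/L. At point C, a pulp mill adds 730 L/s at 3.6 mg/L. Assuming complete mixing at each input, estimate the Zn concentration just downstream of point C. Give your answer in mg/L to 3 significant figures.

0.457 mg/L

6.6 µg/L = 0.0066 mg/L.
After input A: C = (5.1·0.0066 + 0.28·0.731) / 5.38 = 0.0443 mg/L.
32 µg/L = 0.032 mg/L.
After input B: C = (5.38·0.0443 + 0.17·0.032) / 5.55 = 0.04392 mg/L.
730 L/s = 0.73 m³/s.
After input C: C = (5.55·0.04392 + 0.73·3.6) / 6.28 = 0.4573 mg/L.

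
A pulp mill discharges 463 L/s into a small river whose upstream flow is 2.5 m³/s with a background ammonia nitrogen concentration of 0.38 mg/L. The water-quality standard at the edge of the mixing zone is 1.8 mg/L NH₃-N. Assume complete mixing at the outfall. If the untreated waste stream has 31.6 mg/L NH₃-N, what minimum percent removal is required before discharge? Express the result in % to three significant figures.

70.0 %

463 L/s = 0.463 m³/s.
Mass balance: 1.8·2.963 = 0.463·Cₑ + 2.5·0.38.
Cₑ = (5.333 − 0.95) / 0.463 = 9.467 mg/L.
Required removal = 1 − 9.467/31.6 = 70.04 %.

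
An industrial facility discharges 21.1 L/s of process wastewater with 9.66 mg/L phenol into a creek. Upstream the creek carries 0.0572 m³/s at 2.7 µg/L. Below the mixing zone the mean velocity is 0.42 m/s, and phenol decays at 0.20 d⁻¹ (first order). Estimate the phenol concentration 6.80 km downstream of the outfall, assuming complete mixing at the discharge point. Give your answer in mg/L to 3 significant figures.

21.1 L/s = 0.0211 m³/s.
2.7 µg/L = 0.0027 mg/L.
After complete mixing, C₀ = (0.0211·9.66 + 0.0572·0.0027) / 0.0783 = 2.605 mg/L.
Travel time t = 6800 m / 0.42 m/s = 1.619e+04 s = 0.1874 d.
C = 2.605·exp(−0.20·0.1874) = 2.605·0.9632 = 2.509 mg/L.

2.51 mg/L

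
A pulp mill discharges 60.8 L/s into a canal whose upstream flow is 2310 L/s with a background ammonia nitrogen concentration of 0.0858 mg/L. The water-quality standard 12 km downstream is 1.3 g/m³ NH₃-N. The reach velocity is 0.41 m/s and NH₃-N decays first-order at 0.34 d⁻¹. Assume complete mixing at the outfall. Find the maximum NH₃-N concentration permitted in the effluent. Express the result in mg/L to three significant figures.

60.8 L/s = 0.0608 m³/s.
2310 L/s = 2.31 m³/s.
Travel time to the compliance point: t = 1.2e+04/0.41 = 2.927e+04 s = 0.3388 d; decay factor exp(−0.34·0.3388) = 0.8912.
So the concentration just after mixing may be at most 1.3/0.8912 = 1.459 mg/L.
Mass balance: 1.459·2.371 = 0.0608·Cₑ + 2.31·0.0858.
Cₑ = (3.458 − 0.1982) / 0.0608 = 53.62 mg/L.

53.6 mg/L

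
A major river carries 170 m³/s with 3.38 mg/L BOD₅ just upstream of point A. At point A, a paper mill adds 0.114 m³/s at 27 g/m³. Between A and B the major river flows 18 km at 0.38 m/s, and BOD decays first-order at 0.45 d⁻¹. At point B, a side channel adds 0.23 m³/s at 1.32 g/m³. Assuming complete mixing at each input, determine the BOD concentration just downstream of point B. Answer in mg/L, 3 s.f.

2.65 mg/L

After input A: C = (170·3.38 + 0.114·27) / 170.1 = 3.396 mg/L.
Over the 18 km reach to input B (t = 4.737e+04 s = 0.5482 d), decay gives C = 3.396·exp(−0.45·0.5482) = 2.653 mg/L.
After input B: C = (170.1·2.653 + 0.23·1.32) / 170.3 = 2.652 mg/L.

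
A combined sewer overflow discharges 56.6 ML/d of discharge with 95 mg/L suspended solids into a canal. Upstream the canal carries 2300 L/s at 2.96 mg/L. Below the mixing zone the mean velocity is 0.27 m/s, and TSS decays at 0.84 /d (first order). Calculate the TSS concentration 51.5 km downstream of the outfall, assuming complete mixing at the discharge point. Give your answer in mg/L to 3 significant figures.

3.66 mg/L

56.6 ML/d = 0.6551 m³/s.
2300 L/s = 2.3 m³/s.
After complete mixing, C₀ = (0.6551·95 + 2.3·2.96) / 2.955 = 23.36 mg/L.
Travel time t = 5.15e+04 m / 0.27 m/s = 1.907e+05 s = 2.208 d.
C = 23.36·exp(−0.84·2.208) = 23.36·0.1565 = 3.657 mg/L.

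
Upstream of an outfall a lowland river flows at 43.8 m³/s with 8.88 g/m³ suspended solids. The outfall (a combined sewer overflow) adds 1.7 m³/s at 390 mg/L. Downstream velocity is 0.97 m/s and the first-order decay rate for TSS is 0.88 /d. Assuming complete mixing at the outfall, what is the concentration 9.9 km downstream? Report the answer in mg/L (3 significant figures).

After complete mixing, C₀ = (1.7·390 + 43.8·8.88) / 45.5 = 23.12 mg/L.
Travel time t = 9900 m / 0.97 m/s = 1.021e+04 s = 0.1181 d.
C = 23.12·exp(−0.88·0.1181) = 23.12·0.9013 = 20.84 mg/L.

20.8 mg/L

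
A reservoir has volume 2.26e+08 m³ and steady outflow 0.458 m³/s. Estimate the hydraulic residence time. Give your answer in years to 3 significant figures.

15.6 yr

Q = 0.458 m³/s × 3.156e+07 s/yr = 1.445e+07 m³/yr.
Hydraulic residence time τ = V/Q = 2.26e+08/1.445e+07 = 15.64 yr.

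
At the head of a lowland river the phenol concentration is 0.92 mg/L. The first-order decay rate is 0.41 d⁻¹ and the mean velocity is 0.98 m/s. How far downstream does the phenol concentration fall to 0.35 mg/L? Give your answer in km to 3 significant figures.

200 km

From C = C₀·e^(−kt), t = ln(C₀/C)/k = ln(0.92/0.35)/0.41 = 0.9664/0.41 = 2.357 d.
Distance = v·t = 0.98 m/s × 2.037e+05 s = 1.996e+05 m = 199.6 km.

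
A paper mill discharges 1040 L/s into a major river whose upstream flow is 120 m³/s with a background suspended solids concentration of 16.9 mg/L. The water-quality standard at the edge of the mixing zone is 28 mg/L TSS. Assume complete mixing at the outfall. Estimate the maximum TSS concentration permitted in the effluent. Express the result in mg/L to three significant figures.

1310 mg/L

1040 L/s = 1.04 m³/s.
Mass balance: 28·121 = 1.04·Cₑ + 120·16.9.
Cₑ = (3389 − 2028) / 1.04 = 1309 mg/L.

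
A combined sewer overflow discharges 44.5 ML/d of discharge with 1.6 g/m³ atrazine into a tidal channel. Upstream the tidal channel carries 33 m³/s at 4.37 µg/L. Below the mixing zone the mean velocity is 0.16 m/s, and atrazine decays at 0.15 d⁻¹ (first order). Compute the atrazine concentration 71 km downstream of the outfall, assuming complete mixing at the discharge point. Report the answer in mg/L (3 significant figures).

44.5 ML/d = 0.515 m³/s.
4.37 µg/L = 0.00437 mg/L.
After complete mixing, C₀ = (0.515·1.6 + 33·0.00437) / 33.52 = 0.02889 mg/L.
Travel time t = 7.1e+04 m / 0.16 m/s = 4.438e+05 s = 5.136 d.
C = 0.02889·exp(−0.15·5.136) = 0.02889·0.4628 = 0.01337 mg/L.

0.0134 mg/L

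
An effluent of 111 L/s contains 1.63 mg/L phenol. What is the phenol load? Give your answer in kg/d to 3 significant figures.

111 L/s = 0.111 m³/s.
Mass flux = Q·C = 0.111 m³/s × 1.63 g/m³ = 0.1809 g/s.
= 0.1809 g/s × 86.4 = 15.63 kg/d.

15.6 kg/d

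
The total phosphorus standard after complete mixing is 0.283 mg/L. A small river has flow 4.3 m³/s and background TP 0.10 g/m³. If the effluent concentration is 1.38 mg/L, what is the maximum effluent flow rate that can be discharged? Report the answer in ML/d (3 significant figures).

Mass balance at complete mixing: C_std·(Q_w + Q_r) = Q_w·C_e + Q_r·C_b.
Rearranging, Q_w = Q_r·(C_std − C_b)/(C_e − C_std) = 4.3·(0.283 − 0.1) / (1.38 − 0.283) = 0.7173 m³/s.
= 61.98 ML/d.

62.0 ML/d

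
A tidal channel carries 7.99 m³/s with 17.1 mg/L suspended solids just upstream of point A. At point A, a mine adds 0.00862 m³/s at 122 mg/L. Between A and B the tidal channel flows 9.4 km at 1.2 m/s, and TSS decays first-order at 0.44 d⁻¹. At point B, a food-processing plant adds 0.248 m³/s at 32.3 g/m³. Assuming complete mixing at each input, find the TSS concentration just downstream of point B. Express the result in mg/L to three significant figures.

After input A: C = (7.99·17.1 + 0.00862·122) / 7.999 = 17.21 mg/L.
Over the 9.4 km reach to input B (t = 7833 s = 0.09066 d), decay gives C = 17.21·exp(−0.44·0.09066) = 16.54 mg/L.
After input B: C = (7.999·16.54 + 0.248·32.3) / 8.247 = 17.01 mg/L.

17.0 mg/L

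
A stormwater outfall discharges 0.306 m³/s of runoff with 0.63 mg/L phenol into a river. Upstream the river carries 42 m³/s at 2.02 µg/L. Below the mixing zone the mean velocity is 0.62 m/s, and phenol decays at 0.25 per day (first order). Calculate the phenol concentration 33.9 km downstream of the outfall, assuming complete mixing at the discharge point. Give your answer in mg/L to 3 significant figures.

2.02 µg/L = 0.00202 mg/L.
After complete mixing, C₀ = (0.306·0.63 + 42·0.00202) / 42.31 = 0.006562 mg/L.
Travel time t = 3.39e+04 m / 0.62 m/s = 5.468e+04 s = 0.6328 d.
C = 0.006562·exp(−0.25·0.6328) = 0.006562·0.8537 = 0.005602 mg/L.

0.00560 mg/L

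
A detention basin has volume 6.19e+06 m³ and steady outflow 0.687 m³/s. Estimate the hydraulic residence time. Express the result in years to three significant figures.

0.286 yr

Q = 0.687 m³/s × 3.156e+07 s/yr = 2.168e+07 m³/yr.
Hydraulic residence time τ = V/Q = 6.19e+06/2.168e+07 = 0.2855 yr.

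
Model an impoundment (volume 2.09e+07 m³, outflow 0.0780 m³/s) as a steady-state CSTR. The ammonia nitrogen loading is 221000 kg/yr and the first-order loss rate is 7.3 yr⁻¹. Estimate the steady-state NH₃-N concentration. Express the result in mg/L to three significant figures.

1.43 mg/L

Outflow Q = 0.0780 m³/s × 3.156e+07 s/yr = 2.461e+06 m³/yr.
Steady-state CSTR mass balance: W = Q·C + k·V·C, so C = W/(Q + kV).
Q + kV = 2.461e+06 + 7.3·2.09e+07 = 1.55e+08 m³/yr.
C = 221000/1.55e+08 = 0.001426 kg/m³ = 1.426 mg/L.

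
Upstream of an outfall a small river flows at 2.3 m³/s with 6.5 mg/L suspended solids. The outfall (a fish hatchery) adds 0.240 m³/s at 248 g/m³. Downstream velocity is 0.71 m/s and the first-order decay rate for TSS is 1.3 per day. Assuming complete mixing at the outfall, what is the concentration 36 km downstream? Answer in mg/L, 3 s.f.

13.7 mg/L

After complete mixing, C₀ = (0.24·248 + 2.3·6.5) / 2.54 = 29.32 mg/L.
Travel time t = 3.6e+04 m / 0.71 m/s = 5.07e+04 s = 0.5869 d.
C = 29.32·exp(−1.3·0.5869) = 29.32·0.4663 = 13.67 mg/L.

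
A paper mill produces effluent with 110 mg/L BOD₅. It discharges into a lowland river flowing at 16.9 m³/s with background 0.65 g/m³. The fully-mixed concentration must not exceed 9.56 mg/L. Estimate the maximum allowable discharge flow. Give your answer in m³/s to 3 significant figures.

1.50 m³/s

Mass balance at complete mixing: C_std·(Q_w + Q_r) = Q_w·C_e + Q_r·C_b.
Rearranging, Q_w = Q_r·(C_std − C_b)/(C_e − C_std) = 16.9·(9.56 − 0.65) / (110 − 9.56) = 1.499 m³/s.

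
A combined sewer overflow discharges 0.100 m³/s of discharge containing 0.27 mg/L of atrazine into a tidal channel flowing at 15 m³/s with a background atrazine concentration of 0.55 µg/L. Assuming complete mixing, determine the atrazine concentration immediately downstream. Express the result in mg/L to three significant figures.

0.55 µg/L = 0.00055 mg/L.
By mass balance at complete mixing, C = (0.1·0.27 + 15·0.00055) / (0.1 + 15) = 0.03525/15.1 = 0.002334 mg/L.

0.00233 mg/L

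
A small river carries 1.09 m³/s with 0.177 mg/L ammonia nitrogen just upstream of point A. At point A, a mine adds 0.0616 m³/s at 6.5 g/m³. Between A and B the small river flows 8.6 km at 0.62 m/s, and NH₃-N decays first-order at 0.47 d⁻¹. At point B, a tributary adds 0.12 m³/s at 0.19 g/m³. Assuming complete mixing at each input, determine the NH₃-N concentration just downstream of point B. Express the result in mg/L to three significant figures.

0.451 mg/L

After input A: C = (1.09·0.177 + 0.0616·6.5) / 1.152 = 0.5152 mg/L.
Over the 8.6 km reach to input B (t = 1.387e+04 s = 0.1605 d), decay gives C = 0.5152·exp(−0.47·0.1605) = 0.4778 mg/L.
After input B: C = (1.152·0.4778 + 0.12·0.19) / 1.272 = 0.4506 mg/L.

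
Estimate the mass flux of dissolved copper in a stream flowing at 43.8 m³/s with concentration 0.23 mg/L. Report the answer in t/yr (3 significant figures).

Mass flux = Q·C = 43.8 m³/s × 0.23 g/m³ = 10.07 g/s.
= 10.07 g/s × 31.56 = 317.9 t/yr.

318 t/yr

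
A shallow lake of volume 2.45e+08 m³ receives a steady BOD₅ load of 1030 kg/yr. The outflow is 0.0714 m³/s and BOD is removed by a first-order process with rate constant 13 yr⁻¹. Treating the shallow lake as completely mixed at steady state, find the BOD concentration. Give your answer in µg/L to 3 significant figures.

0.323 µg/L

Outflow Q = 0.0714 m³/s × 3.156e+07 s/yr = 2.253e+06 m³/yr.
Steady-state CSTR mass balance: W = Q·C + k·V·C, so C = W/(Q + kV).
Q + kV = 2.253e+06 + 13·2.45e+08 = 3.187e+09 m³/yr.
C = 1030/3.187e+09 = 3.232e-07 kg/m³ = 0.0003232 mg/L = 0.3232 µg/L.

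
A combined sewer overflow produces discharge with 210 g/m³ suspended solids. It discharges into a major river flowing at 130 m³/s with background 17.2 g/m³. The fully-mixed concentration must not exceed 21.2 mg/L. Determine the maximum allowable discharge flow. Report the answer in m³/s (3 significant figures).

Mass balance at complete mixing: C_std·(Q_w + Q_r) = Q_w·C_e + Q_r·C_b.
Rearranging, Q_w = Q_r·(C_std − C_b)/(C_e − C_std) = 130·(21.2 − 17.2) / (210 − 21.2) = 2.754 m³/s.

2.75 m³/s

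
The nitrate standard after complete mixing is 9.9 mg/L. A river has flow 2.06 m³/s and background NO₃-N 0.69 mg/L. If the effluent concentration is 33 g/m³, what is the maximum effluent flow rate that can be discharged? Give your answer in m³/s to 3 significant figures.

Mass balance at complete mixing: C_std·(Q_w + Q_r) = Q_w·C_e + Q_r·C_b.
Rearranging, Q_w = Q_r·(C_std − C_b)/(C_e − C_std) = 2.06·(9.9 − 0.69) / (33 − 9.9) = 0.8213 m³/s.

0.821 m³/s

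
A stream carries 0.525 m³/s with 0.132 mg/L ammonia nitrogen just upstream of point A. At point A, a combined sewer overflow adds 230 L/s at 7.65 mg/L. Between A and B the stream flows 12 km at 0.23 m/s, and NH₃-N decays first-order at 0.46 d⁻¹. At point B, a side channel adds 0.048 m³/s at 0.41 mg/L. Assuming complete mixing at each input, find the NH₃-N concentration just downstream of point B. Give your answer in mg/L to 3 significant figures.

230 L/s = 0.23 m³/s.
After input A: C = (0.525·0.132 + 0.23·7.65) / 0.755 = 2.422 mg/L.
Over the 12 km reach to input B (t = 5.217e+04 s = 0.6039 d), decay gives C = 2.422·exp(−0.46·0.6039) = 1.835 mg/L.
After input B: C = (0.755·1.835 + 0.048·0.41) / 0.803 = 1.75 mg/L.

1.75 mg/L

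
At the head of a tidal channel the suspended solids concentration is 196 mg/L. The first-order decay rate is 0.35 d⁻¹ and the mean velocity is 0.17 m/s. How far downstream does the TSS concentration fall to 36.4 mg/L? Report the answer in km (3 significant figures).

From C = C₀·e^(−kt), t = ln(C₀/C)/k = ln(196/36.4)/0.35 = 1.684/0.35 = 4.81 d.
Distance = v·t = 0.17 m/s × 4.156e+05 s = 7.065e+04 m = 70.65 km.

70.7 km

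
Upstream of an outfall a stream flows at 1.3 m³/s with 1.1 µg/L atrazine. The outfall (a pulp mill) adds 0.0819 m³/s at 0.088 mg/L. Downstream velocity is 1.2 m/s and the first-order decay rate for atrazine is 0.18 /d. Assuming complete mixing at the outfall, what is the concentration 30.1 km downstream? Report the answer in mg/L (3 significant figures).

1.1 µg/L = 0.0011 mg/L.
After complete mixing, C₀ = (0.0819·0.088 + 1.3·0.0011) / 1.382 = 0.00625 mg/L.
Travel time t = 3.01e+04 m / 1.2 m/s = 2.508e+04 s = 0.2903 d.
C = 0.00625·exp(−0.18·0.2903) = 0.00625·0.9491 = 0.005932 mg/L.

0.00593 mg/L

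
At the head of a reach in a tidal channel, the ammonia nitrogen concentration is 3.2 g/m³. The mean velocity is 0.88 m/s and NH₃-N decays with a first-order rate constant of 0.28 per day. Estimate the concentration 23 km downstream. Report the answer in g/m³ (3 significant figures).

Travel time t = 23 km / 0.88 m/s = 2.3e+04/0.88 = 2.614e+04 s = 0.3025 d.
First-order decay: C = 3.2·exp(−0.28·0.3025) = 3.2·0.9188 = 2.94 g/m³.

2.94 g/m³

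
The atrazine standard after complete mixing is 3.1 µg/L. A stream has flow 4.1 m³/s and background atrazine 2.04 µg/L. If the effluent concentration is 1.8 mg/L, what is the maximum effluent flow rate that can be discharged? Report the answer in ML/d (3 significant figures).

2.04 µg/L = 0.00204 mg/L.
3.1 µg/L = 0.0031 mg/L.
Mass balance at complete mixing: C_std·(Q_w + Q_r) = Q_w·C_e + Q_r·C_b.
Rearranging, Q_w = Q_r·(C_std − C_b)/(C_e − C_std) = 4.1·(0.0031 − 0.00204) / (1.8 − 0.0031) = 0.002419 m³/s.
= 0.209 ML/d.

0.209 ML/d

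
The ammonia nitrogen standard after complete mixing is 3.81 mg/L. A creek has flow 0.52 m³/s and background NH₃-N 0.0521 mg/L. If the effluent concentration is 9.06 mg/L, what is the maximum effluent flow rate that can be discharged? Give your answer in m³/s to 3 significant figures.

0.372 m³/s

Mass balance at complete mixing: C_std·(Q_w + Q_r) = Q_w·C_e + Q_r·C_b.
Rearranging, Q_w = Q_r·(C_std − C_b)/(C_e − C_std) = 0.52·(3.81 − 0.0521) / (9.06 − 3.81) = 0.3722 m³/s.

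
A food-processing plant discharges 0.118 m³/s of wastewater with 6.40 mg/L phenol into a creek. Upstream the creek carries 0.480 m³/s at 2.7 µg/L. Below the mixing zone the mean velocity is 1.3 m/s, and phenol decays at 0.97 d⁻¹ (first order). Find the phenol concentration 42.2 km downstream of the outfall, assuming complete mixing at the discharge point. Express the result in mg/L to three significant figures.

2.7 µg/L = 0.0027 mg/L.
After complete mixing, C₀ = (0.118·6.4 + 0.48·0.0027) / 0.598 = 1.265 mg/L.
Travel time t = 4.22e+04 m / 1.3 m/s = 3.246e+04 s = 0.3757 d.
C = 1.265·exp(−0.97·0.3757) = 1.265·0.6946 = 0.8787 mg/L.

0.879 mg/L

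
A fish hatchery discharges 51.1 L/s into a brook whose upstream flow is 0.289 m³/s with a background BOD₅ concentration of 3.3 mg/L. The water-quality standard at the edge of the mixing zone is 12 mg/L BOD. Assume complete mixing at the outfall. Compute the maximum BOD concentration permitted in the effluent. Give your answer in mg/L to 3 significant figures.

51.1 L/s = 0.0511 m³/s.
Mass balance: 12·0.3401 = 0.0511·Cₑ + 0.289·3.3.
Cₑ = (4.081 − 0.9537) / 0.0511 = 61.2 mg/L.

61.2 mg/L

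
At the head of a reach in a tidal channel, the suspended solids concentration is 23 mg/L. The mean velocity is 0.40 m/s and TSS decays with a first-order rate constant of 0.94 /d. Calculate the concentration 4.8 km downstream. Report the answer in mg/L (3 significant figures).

Travel time t = 4.8 km / 0.40 m/s = 4800/0.40 = 1.2e+04 s = 0.1389 d.
First-order decay: C = 23·exp(−0.94·0.1389) = 23·0.8776 = 20.18 mg/L.

20.2 mg/L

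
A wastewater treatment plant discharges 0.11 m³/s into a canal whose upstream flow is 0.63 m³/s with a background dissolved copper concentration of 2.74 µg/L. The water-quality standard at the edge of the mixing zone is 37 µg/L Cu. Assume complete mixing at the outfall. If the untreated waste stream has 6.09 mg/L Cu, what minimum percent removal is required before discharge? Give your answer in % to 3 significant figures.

96.2 %

2.74 µg/L = 0.00274 mg/L.
37 µg/L = 0.037 mg/L.
Mass balance: 0.037·0.74 = 0.11·Cₑ + 0.63·0.00274.
Cₑ = (0.02738 − 0.001726) / 0.11 = 0.2332 mg/L.
Required removal = 1 − 0.2332/6.09 = 96.17 %.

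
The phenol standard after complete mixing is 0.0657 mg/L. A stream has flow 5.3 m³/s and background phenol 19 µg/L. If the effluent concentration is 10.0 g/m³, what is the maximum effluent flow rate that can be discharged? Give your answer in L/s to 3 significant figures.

24.9 L/s

19 µg/L = 0.019 mg/L.
Mass balance at complete mixing: C_std·(Q_w + Q_r) = Q_w·C_e + Q_r·C_b.
Rearranging, Q_w = Q_r·(C_std − C_b)/(C_e − C_std) = 5.3·(0.0657 − 0.019) / (10 − 0.0657) = 0.02491 m³/s.
= 24.91 L/s.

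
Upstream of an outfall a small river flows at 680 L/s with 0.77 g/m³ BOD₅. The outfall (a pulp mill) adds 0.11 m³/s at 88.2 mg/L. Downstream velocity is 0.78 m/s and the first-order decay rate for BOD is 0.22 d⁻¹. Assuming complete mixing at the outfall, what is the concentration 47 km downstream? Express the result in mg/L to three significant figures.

11.1 mg/L

680 L/s = 0.68 m³/s.
After complete mixing, C₀ = (0.11·88.2 + 0.68·0.77) / 0.79 = 12.94 mg/L.
Travel time t = 4.7e+04 m / 0.78 m/s = 6.026e+04 s = 0.6974 d.
C = 12.94·exp(−0.22·0.6974) = 12.94·0.8578 = 11.1 mg/L.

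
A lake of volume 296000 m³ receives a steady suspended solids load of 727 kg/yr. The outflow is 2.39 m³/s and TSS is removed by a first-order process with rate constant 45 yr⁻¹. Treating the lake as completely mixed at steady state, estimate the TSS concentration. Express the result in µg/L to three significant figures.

Outflow Q = 2.39 m³/s × 3.156e+07 s/yr = 7.542e+07 m³/yr.
Steady-state CSTR mass balance: W = Q·C + k·V·C, so C = W/(Q + kV).
Q + kV = 7.542e+07 + 45·296000 = 8.874e+07 m³/yr.
C = 727/8.874e+07 = 8.192e-06 kg/m³ = 0.008192 mg/L = 8.192 µg/L.

8.19 µg/L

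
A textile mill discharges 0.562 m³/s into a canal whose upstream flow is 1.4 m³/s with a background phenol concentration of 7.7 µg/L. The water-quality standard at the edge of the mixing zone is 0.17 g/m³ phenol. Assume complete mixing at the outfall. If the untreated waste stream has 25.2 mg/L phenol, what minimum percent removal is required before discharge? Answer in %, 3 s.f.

7.7 µg/L = 0.0077 mg/L.
Mass balance: 0.17·1.962 = 0.562·Cₑ + 1.4·0.0077.
Cₑ = (0.3335 − 0.01078) / 0.562 = 0.5743 mg/L.
Required removal = 1 − 0.5743/25.2 = 97.72 %.

97.7 %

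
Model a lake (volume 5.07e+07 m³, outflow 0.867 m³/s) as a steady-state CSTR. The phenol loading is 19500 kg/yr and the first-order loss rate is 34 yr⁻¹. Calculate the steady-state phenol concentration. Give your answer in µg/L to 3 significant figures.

11.1 µg/L

Outflow Q = 0.867 m³/s × 3.156e+07 s/yr = 2.736e+07 m³/yr.
Steady-state CSTR mass balance: W = Q·C + k·V·C, so C = W/(Q + kV).
Q + kV = 2.736e+07 + 34·5.07e+07 = 1.751e+09 m³/yr.
C = 19500/1.751e+09 = 1.114e-05 kg/m³ = 0.01114 mg/L = 11.14 µg/L.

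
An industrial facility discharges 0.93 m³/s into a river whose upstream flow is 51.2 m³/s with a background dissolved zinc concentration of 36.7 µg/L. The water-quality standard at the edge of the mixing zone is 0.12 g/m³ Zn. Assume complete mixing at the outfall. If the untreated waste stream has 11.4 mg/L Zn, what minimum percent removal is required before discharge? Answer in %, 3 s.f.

36.7 µg/L = 0.0367 mg/L.
Mass balance: 0.12·52.13 = 0.93·Cₑ + 51.2·0.0367.
Cₑ = (6.256 − 1.879) / 0.93 = 4.706 mg/L.
Required removal = 1 − 4.706/11.4 = 58.72 %.

58.7 %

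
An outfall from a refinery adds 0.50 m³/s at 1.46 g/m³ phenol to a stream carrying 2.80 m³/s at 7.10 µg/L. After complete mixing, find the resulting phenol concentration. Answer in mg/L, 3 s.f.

0.227 mg/L

7.10 µg/L = 0.0071 mg/L.
Conservation of mass across the mixing zone: C = (0.5·1.46 + 2.8·0.0071) / (0.5 + 2.8) = 0.7499/3.3 = 0.2272 mg/L.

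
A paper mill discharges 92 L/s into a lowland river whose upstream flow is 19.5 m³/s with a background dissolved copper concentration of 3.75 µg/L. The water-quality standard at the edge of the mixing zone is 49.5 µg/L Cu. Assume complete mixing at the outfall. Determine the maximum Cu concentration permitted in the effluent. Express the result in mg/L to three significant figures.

9.75 mg/L

92 L/s = 0.092 m³/s.
3.75 µg/L = 0.00375 mg/L.
49.5 µg/L = 0.0495 mg/L.
Mass balance: 0.0495·19.59 = 0.092·Cₑ + 19.5·0.00375.
Cₑ = (0.9698 − 0.07312) / 0.092 = 9.747 mg/L.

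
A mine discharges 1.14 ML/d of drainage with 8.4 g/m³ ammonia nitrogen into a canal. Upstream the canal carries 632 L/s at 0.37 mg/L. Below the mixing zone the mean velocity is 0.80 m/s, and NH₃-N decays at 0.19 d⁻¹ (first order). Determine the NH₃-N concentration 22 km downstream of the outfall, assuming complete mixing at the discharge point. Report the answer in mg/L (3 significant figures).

0.503 mg/L

1.14 ML/d = 0.01319 m³/s.
632 L/s = 0.632 m³/s.
After complete mixing, C₀ = (0.01319·8.4 + 0.632·0.37) / 0.6452 = 0.5342 mg/L.
Travel time t = 2.2e+04 m / 0.80 m/s = 2.75e+04 s = 0.3183 d.
C = 0.5342·exp(−0.19·0.3183) = 0.5342·0.9413 = 0.5029 mg/L.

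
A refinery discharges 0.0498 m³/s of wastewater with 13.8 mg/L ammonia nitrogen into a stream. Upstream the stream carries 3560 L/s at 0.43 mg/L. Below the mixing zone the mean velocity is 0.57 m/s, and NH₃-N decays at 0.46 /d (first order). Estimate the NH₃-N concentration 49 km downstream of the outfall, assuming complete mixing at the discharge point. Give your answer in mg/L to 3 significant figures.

0.389 mg/L

3560 L/s = 3.56 m³/s.
After complete mixing, C₀ = (0.0498·13.8 + 3.56·0.43) / 3.61 = 0.6144 mg/L.
Travel time t = 4.9e+04 m / 0.57 m/s = 8.596e+04 s = 0.995 d.
C = 0.6144·exp(−0.46·0.995) = 0.6144·0.6327 = 0.3888 mg/L.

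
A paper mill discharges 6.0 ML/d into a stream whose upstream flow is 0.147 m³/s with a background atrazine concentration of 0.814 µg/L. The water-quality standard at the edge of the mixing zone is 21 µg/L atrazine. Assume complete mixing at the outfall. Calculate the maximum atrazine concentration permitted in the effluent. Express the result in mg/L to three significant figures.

0.0637 mg/L

6.0 ML/d = 0.06944 m³/s.
0.814 µg/L = 0.000814 mg/L.
21 µg/L = 0.021 mg/L.
Mass balance: 0.021·0.2164 = 0.06944·Cₑ + 0.147·0.000814.
Cₑ = (0.004545 − 0.0001197) / 0.06944 = 0.06373 mg/L.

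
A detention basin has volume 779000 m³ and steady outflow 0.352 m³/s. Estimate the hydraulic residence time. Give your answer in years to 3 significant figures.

Q = 0.352 m³/s × 3.156e+07 s/yr = 1.111e+07 m³/yr.
Hydraulic residence time τ = V/Q = 779000/1.111e+07 = 0.07013 yr.

0.0701 yr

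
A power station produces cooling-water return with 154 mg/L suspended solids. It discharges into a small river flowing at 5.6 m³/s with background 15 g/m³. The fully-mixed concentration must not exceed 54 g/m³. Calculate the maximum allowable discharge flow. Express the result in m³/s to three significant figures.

2.18 m³/s

Mass balance at complete mixing: C_std·(Q_w + Q_r) = Q_w·C_e + Q_r·C_b.
Rearranging, Q_w = Q_r·(C_std − C_b)/(C_e − C_std) = 5.6·(54 − 15) / (154 − 54) = 2.184 m³/s.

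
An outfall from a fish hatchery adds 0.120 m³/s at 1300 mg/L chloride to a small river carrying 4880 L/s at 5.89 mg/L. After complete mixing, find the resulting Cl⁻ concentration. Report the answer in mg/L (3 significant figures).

4880 L/s = 4.88 m³/s.
Conservation of mass across the mixing zone: C = (0.12·1300 + 4.88·5.89) / (0.12 + 4.88) = 184.7/5 = 36.95 mg/L.

36.9 mg/L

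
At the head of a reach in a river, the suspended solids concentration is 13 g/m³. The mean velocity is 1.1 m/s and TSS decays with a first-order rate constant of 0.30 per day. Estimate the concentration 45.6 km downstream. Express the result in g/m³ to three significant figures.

11.3 g/m³

Travel time t = 45.6 km / 1.1 m/s = 4.56e+04/1.1 = 4.145e+04 s = 0.4798 d.
First-order decay: C = 13·exp(−0.30·0.4798) = 13·0.8659 = 11.26 g/m³.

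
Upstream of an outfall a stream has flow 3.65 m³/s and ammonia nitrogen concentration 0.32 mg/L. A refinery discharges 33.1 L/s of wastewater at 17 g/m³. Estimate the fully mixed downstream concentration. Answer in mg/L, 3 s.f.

0.470 mg/L

33.1 L/s = 0.0331 m³/s.
Flow-weighted mixing gives C = (0.0331·17 + 3.65·0.32) / (0.0331 + 3.65) = 1.731/3.683 = 0.4699 mg/L.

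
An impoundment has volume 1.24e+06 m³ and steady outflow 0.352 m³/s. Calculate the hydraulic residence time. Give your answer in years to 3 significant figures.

0.112 yr

Q = 0.352 m³/s × 3.156e+07 s/yr = 1.111e+07 m³/yr.
Hydraulic residence time τ = V/Q = 1.24e+06/1.111e+07 = 0.1116 yr.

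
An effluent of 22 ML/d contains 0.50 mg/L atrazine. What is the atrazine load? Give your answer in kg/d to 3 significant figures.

11.0 kg/d

22 ML/d = 0.2546 m³/s.
Mass flux = Q·C = 0.2546 m³/s × 0.5 g/m³ = 0.1273 g/s.
= 0.1273 g/s × 86.4 = 11 kg/d.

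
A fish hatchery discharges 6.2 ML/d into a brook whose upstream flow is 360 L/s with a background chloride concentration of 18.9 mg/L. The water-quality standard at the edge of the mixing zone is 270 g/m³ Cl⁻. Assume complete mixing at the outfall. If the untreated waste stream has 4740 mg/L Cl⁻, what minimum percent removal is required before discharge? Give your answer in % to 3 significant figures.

6.2 ML/d = 0.07176 m³/s.
360 L/s = 0.36 m³/s.
Mass balance: 270·0.4318 = 0.07176·Cₑ + 0.36·18.9.
Cₑ = (116.6 − 6.804) / 0.07176 = 1530 mg/L.
Required removal = 1 − 1530/4740 = 67.73 %.

67.7 %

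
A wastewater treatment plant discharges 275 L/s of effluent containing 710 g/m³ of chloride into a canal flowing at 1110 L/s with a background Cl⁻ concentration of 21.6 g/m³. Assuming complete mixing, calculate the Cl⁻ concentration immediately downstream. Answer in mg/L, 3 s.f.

158 mg/L

275 L/s = 0.275 m³/s.
1110 L/s = 1.11 m³/s.
Flow-weighted mixing gives C = (0.275·710 + 1.11·21.6) / (0.275 + 1.11) = 219.2/1.385 = 158.3 mg/L.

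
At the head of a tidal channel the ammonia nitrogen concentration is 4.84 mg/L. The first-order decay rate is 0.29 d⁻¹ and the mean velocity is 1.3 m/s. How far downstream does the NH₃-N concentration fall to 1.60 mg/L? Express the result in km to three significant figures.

429 km

From C = C₀·e^(−kt), t = ln(C₀/C)/k = ln(4.84/1.60)/0.29 = 1.107/0.29 = 3.817 d.
Distance = v·t = 1.3 m/s × 3.298e+05 s = 4.287e+05 m = 428.7 km.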